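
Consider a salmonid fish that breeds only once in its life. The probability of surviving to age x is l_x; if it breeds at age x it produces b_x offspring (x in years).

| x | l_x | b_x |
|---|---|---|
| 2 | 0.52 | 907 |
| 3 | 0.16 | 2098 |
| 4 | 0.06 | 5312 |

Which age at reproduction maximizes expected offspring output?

Expected offspring if breeding at age x = l_x × b_x:
  age 2: 0.52 × 907 = 471.640
  age 3: 0.16 × 2098 = 335.680
  age 4: 0.06 × 5312 = 318.720
Maximum at age 2 (471.640).

2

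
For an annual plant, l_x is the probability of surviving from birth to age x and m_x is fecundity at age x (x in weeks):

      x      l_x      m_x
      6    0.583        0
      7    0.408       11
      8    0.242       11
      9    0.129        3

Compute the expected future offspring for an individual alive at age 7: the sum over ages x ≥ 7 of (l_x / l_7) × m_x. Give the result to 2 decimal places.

l_7 = 0.408. Conditional survival from age 7 to x is l_x / l_7.
  x=7: (0.408/0.408) × 11 = 11.0000
  x=8: (0.242/0.408) × 11 = 6.5245
  x=9: (0.129/0.408) × 3 = 0.9485
Sum = 11.0000 + 6.5245 + 0.9485 = 18.4730

18.47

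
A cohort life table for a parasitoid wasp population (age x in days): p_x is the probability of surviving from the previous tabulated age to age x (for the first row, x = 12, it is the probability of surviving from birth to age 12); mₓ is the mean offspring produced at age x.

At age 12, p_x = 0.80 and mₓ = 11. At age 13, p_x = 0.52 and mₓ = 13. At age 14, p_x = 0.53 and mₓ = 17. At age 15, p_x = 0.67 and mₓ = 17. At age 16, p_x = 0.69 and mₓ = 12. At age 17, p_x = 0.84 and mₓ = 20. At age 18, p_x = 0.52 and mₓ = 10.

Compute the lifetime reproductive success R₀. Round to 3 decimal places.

Survivorship from birth: l_x = p_12·p_13·…·p_x.
  l_12 = 0.80000
  l_13 = 0.41600
  l_14 = 0.22048
  l_15 = 0.14772
  l_16 = 0.10193
  l_17 = 0.08562
  l_18 = 0.04452
R₀ = Σ l_x mₓ:
  age 12: 0.80000 × 11 = 8.8000
  age 13: 0.41600 × 13 = 5.4080
  age 14: 0.22048 × 17 = 3.7482
  age 15: 0.14772 × 17 = 2.5112
  age 16: 0.10193 × 12 = 1.2232
  age 17: 0.08562 × 20 = 1.7124
  age 18: 0.04452 × 10 = 0.4452
R₀ = 8.8000 + 5.4080 + 3.7482 + 2.5112 + 1.2232 + 1.7124 + 0.4452 = 23.8482

23.848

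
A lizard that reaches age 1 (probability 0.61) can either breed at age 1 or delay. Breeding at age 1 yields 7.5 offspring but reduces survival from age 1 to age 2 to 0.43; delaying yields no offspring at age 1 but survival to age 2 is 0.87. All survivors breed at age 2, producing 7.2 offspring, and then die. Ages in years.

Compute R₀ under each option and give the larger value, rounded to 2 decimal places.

6.46

breed at age 1: R₀ = 0.61 × (7.5 + 0.43 × 7.2) = 0.61 × 10.5960 = 6.4636
delay to age 2: R₀ = 0.61 × (0.87 × 7.2) = 0.61 × 6.2640 = 3.8210
Higher: breed at age 1 (6.4636).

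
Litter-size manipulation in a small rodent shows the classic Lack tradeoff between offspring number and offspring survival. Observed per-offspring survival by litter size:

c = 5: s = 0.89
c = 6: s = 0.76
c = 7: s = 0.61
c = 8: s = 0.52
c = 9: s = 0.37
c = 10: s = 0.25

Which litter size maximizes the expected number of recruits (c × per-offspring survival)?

6

Expected recruits = c × s(c):
  c=5: 5 × 0.89 = 4.450
  c=6: 6 × 0.76 = 4.560
  c=7: 7 × 0.61 = 4.270
  c=8: 8 × 0.52 = 4.160
  c=9: 9 × 0.37 = 3.330
  c=10: 10 × 0.25 = 2.500
Maximum at c = 6 (4.560 recruits).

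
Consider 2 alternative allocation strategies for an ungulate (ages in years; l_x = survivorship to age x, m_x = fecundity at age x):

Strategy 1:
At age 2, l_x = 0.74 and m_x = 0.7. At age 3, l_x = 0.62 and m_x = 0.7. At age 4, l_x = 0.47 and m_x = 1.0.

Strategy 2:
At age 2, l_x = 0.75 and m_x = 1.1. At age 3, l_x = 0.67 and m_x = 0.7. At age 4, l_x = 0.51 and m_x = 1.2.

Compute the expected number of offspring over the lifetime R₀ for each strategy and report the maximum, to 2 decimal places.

1.91

Strategy 1: R₀ = 0.74×0.7 + 0.62×0.7 + 0.47×1.0 = 1.4220
Strategy 2: R₀ = 0.75×1.1 + 0.67×0.7 + 0.51×1.2 = 1.9060
Highest R₀: strategy 2 with 1.9060.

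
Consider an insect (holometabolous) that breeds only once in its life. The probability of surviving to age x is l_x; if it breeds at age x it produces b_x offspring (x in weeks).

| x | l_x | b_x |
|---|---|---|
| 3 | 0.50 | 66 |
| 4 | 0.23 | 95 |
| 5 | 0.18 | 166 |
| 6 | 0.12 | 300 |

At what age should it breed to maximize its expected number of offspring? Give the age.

6

Expected offspring if breeding at age x = l_x × b_x:
  age 3: 0.50 × 66 = 33.000
  age 4: 0.23 × 95 = 21.850
  age 5: 0.18 × 166 = 29.880
  age 6: 0.12 × 300 = 36.000
Maximum at age 6 (36.000).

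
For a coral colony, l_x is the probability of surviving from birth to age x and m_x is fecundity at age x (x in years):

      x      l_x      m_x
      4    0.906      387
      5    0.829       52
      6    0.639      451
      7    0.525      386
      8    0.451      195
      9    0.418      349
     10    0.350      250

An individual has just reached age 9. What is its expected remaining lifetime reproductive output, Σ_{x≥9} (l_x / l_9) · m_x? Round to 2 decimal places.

558.33

l_9 = 0.418. Conditional survival from age 9 to x is l_x / l_9.
  x=9: (0.418/0.418) × 349 = 349.0000
  x=10: (0.350/0.418) × 250 = 209.3301
Sum = 349.0000 + 209.3301 = 558.3301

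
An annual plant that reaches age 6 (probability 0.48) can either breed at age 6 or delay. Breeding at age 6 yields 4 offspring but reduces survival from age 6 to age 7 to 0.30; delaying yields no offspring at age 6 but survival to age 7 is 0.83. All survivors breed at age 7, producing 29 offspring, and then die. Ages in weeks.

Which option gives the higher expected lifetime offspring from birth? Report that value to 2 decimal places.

breed at age 6: R₀ = 0.48 × (4 + 0.30 × 29) = 0.48 × 12.7000 = 6.0960
delay to age 7: R₀ = 0.48 × (0.83 × 29) = 0.48 × 24.0700 = 11.5536
Higher: delay to age 7 (11.5536).

11.55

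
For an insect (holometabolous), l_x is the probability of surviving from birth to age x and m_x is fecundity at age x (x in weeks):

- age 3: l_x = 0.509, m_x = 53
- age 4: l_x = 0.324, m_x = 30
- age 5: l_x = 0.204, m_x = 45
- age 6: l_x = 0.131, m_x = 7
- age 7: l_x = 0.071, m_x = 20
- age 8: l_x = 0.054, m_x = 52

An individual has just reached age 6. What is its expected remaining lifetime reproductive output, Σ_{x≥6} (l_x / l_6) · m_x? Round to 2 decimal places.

39.27

l_6 = 0.131. Conditional survival from age 6 to x is l_x / l_6.
  x=6: (0.131/0.131) × 7 = 7.0000
  x=7: (0.071/0.131) × 20 = 10.8397
  x=8: (0.054/0.131) × 52 = 21.4351
Sum = 7.0000 + 10.8397 + 21.4351 = 39.2748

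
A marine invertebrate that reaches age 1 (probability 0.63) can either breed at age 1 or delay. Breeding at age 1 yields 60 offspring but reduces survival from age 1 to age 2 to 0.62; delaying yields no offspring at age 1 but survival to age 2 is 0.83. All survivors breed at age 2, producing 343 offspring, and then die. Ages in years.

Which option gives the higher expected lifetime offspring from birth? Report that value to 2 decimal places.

breed at age 1: R₀ = 0.63 × (60 + 0.62 × 343) = 0.63 × 272.6600 = 171.7758
delay to age 2: R₀ = 0.63 × (0.83 × 343) = 0.63 × 284.6900 = 179.3547
Higher: delay to age 2 (179.3547).

179.35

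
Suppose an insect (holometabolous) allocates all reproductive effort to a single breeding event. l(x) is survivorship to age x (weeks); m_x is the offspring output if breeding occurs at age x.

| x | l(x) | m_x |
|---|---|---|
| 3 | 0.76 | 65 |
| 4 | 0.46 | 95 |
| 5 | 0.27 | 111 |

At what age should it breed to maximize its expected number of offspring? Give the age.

3

Expected offspring if breeding at age x = l(x) × m_x:
  age 3: 0.76 × 65 = 49.400
  age 4: 0.46 × 95 = 43.700
  age 5: 0.27 × 111 = 29.970
Maximum at age 3 (49.400).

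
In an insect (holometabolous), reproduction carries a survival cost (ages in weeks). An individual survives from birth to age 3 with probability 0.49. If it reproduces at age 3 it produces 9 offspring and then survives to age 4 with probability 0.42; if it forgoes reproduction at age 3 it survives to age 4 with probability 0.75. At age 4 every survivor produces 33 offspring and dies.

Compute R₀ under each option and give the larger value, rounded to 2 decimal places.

12.13

breed at age 3: R₀ = 0.49 × (9 + 0.42 × 33) = 0.49 × 22.8600 = 11.2014
delay to age 4: R₀ = 0.49 × (0.75 × 33) = 0.49 × 24.7500 = 12.1275
Higher: delay to age 4 (12.1275).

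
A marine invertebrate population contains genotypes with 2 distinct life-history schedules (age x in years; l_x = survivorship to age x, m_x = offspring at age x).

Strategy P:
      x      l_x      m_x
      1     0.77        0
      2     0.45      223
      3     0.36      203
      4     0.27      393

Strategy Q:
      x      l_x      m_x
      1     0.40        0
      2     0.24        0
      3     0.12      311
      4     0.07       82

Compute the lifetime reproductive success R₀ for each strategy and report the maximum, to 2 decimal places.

279.54

Strategy P: R₀ = 0.77×0 + 0.45×223 + 0.36×203 + 0.27×393 = 279.5400
Strategy Q: R₀ = 0.40×0 + 0.24×0 + 0.12×311 + 0.07×82 = 43.0600
Highest R₀: strategy P with 279.5400.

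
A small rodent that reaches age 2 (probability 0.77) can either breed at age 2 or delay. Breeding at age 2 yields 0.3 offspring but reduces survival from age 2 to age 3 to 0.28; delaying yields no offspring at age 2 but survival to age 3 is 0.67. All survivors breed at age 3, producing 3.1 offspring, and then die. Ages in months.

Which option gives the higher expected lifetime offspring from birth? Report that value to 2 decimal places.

1.60

breed at age 2: R₀ = 0.77 × (0.3 + 0.28 × 3.1) = 0.77 × 1.1680 = 0.8994
delay to age 3: R₀ = 0.77 × (0.67 × 3.1) = 0.77 × 2.0770 = 1.5993
Higher: delay to age 3 (1.5993).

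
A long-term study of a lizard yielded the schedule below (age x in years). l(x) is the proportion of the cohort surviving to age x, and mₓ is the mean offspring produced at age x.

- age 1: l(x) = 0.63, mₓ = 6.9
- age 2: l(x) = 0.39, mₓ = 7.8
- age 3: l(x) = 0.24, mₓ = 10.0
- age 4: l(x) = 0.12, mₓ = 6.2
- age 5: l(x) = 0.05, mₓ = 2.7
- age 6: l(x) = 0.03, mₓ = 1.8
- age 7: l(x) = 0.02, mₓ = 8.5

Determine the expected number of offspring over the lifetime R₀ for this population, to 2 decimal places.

10.89

R₀ = Σ l(x) mₓ:
  age 1: 0.63 × 6.9 = 4.3470
  age 2: 0.39 × 7.8 = 3.0420
  age 3: 0.24 × 10.0 = 2.4000
  age 4: 0.12 × 6.2 = 0.7440
  age 5: 0.05 × 2.7 = 0.1350
  age 6: 0.03 × 1.8 = 0.0540
  age 7: 0.02 × 8.5 = 0.1700
R₀ = 4.3470 + 3.0420 + 2.4000 + 0.7440 + 0.1350 + 0.0540 + 0.1700 = 10.8920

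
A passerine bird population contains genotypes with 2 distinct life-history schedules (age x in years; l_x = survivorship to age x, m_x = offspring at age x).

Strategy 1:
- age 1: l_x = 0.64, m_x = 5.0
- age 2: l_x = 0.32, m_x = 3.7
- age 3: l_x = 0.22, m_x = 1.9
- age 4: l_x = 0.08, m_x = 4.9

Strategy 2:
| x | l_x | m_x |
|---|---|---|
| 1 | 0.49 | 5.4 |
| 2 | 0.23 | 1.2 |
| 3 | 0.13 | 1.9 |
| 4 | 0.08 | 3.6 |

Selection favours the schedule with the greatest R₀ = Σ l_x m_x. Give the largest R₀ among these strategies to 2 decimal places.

Strategy 1: R₀ = 0.64×5.0 + 0.32×3.7 + 0.22×1.9 + 0.08×4.9 = 5.1940
Strategy 2: R₀ = 0.49×5.4 + 0.23×1.2 + 0.13×1.9 + 0.08×3.6 = 3.4570
Highest R₀: strategy 1 with 5.1940.

5.19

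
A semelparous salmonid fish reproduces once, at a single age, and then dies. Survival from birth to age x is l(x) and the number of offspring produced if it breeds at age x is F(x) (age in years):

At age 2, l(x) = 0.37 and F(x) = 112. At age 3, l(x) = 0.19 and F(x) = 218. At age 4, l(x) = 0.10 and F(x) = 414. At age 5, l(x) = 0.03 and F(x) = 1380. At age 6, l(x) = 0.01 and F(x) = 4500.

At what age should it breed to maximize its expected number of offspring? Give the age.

6

Expected offspring if breeding at age x = l(x) × F(x):
  age 2: 0.37 × 112 = 41.440
  age 3: 0.19 × 218 = 41.420
  age 4: 0.10 × 414 = 41.400
  age 5: 0.03 × 1380 = 41.400
  age 6: 0.01 × 4500 = 45.000
Maximum at age 6 (45.000).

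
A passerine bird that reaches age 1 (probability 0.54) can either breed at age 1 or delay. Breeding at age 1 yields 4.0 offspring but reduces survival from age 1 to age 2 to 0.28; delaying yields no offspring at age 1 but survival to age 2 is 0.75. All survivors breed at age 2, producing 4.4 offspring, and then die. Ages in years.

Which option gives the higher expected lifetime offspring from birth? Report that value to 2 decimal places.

2.83

breed at age 1: R₀ = 0.54 × (4.0 + 0.28 × 4.4) = 0.54 × 5.2320 = 2.8253
delay to age 2: R₀ = 0.54 × (0.75 × 4.4) = 0.54 × 3.3000 = 1.7820
Higher: breed at age 1 (2.8253).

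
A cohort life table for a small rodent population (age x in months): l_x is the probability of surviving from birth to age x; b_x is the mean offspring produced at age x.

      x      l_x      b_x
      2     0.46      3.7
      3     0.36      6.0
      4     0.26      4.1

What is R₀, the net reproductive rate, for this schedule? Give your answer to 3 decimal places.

4.928

R₀ = Σ l_x b_x:
  age 2: 0.46 × 3.7 = 1.7020
  age 3: 0.36 × 6.0 = 2.1600
  age 4: 0.26 × 4.1 = 1.0660
R₀ = 1.7020 + 2.1600 + 1.0660 = 4.9280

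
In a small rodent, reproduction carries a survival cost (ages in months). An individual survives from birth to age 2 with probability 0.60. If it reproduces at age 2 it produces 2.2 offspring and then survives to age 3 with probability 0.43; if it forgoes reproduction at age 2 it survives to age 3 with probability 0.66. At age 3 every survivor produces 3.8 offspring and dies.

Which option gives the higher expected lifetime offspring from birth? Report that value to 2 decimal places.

breed at age 2: R₀ = 0.60 × (2.2 + 0.43 × 3.8) = 0.60 × 3.8340 = 2.3004
delay to age 3: R₀ = 0.60 × (0.66 × 3.8) = 0.60 × 2.5080 = 1.5048
Higher: breed at age 2 (2.3004).

2.30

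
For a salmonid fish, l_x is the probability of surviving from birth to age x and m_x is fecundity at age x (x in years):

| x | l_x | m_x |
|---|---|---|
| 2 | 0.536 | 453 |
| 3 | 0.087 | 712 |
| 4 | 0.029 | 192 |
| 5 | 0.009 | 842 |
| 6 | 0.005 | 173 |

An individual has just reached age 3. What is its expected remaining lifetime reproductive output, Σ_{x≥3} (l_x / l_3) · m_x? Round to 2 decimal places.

l_3 = 0.087. Conditional survival from age 3 to x is l_x / l_3.
  x=3: (0.087/0.087) × 712 = 712.0000
  x=4: (0.029/0.087) × 192 = 64.0000
  x=5: (0.009/0.087) × 842 = 87.1034
  x=6: (0.005/0.087) × 173 = 9.9425
Sum = 712.0000 + 64.0000 + 87.1034 + 9.9425 = 873.0460

873.05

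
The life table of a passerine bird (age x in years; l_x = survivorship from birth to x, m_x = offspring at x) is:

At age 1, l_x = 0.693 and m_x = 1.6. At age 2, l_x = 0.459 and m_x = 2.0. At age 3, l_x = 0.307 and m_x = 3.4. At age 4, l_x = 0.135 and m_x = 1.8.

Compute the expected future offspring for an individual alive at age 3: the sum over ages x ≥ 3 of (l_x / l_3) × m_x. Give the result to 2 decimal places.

l_3 = 0.307. Conditional survival from age 3 to x is l_x / l_3.
  x=3: (0.307/0.307) × 3.4 = 3.4000
  x=4: (0.135/0.307) × 1.8 = 0.7915
Sum = 3.4000 + 0.7915 = 4.1915

4.19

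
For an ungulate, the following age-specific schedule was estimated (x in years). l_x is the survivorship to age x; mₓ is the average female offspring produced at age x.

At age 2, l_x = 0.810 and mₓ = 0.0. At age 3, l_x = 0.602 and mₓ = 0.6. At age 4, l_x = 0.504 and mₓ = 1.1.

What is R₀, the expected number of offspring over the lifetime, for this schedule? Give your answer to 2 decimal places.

R₀ = Σ l_x mₓ:
  age 2: 0.810 × 0.0 = 0.0000
  age 3: 0.602 × 0.6 = 0.3612
  age 4: 0.504 × 1.1 = 0.5544
R₀ = 0.0000 + 0.3612 + 0.5544 = 0.9156

0.92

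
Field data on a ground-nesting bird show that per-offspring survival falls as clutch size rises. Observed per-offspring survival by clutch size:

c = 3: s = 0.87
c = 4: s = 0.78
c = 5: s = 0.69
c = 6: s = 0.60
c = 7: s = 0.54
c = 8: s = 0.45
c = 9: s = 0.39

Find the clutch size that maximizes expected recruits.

7

Expected recruits = c × s(c):
  c=3: 3 × 0.87 = 2.610
  c=4: 4 × 0.78 = 3.120
  c=5: 5 × 0.69 = 3.450
  c=6: 6 × 0.60 = 3.600
  c=7: 7 × 0.54 = 3.780
  c=8: 8 × 0.45 = 3.600
  c=9: 9 × 0.39 = 3.510
Maximum at c = 7 (3.780 recruits).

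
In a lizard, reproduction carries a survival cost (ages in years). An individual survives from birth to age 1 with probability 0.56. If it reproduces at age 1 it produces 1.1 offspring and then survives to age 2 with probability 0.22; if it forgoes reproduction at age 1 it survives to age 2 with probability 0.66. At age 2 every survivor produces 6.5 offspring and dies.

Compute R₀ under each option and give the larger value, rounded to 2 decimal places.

2.40

breed at age 1: R₀ = 0.56 × (1.1 + 0.22 × 6.5) = 0.56 × 2.5300 = 1.4168
delay to age 2: R₀ = 0.56 × (0.66 × 6.5) = 0.56 × 4.2900 = 2.4024
Higher: delay to age 2 (2.4024).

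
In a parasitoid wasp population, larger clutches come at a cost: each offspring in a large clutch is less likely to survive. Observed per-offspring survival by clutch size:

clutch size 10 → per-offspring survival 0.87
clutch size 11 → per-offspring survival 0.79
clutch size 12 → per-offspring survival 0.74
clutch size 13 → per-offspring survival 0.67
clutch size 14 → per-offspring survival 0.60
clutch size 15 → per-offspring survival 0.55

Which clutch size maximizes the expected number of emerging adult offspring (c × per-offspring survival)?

12

Expected emerging adult offspring = c × s(c):
  c=10: 10 × 0.87 = 8.700
  c=11: 11 × 0.79 = 8.690
  c=12: 12 × 0.74 = 8.880
  c=13: 13 × 0.67 = 8.710
  c=14: 14 × 0.60 = 8.400
  c=15: 15 × 0.55 = 8.250
Maximum at c = 12 (8.880 emerging adult offspring).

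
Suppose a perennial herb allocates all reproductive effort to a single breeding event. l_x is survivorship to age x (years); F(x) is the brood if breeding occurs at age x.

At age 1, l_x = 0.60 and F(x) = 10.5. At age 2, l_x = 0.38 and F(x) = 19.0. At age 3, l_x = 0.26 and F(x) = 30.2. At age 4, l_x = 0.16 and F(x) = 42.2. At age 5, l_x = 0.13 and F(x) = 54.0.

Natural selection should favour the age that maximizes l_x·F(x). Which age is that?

3

Expected offspring if breeding at age x = l_x × F(x):
  age 1: 0.60 × 10.5 = 6.300
  age 2: 0.38 × 19.0 = 7.220
  age 3: 0.26 × 30.2 = 7.852
  age 4: 0.16 × 42.2 = 6.752
  age 5: 0.13 × 54.0 = 7.020
Maximum at age 3 (7.852).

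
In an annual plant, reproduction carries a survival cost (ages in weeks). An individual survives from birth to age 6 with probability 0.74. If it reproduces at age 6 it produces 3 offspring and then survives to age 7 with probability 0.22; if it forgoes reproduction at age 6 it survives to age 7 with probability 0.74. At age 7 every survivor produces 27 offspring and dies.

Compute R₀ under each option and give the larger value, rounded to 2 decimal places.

14.79

breed at age 6: R₀ = 0.74 × (3 + 0.22 × 27) = 0.74 × 8.9400 = 6.6156
delay to age 7: R₀ = 0.74 × (0.74 × 27) = 0.74 × 19.9800 = 14.7852
Higher: delay to age 7 (14.7852).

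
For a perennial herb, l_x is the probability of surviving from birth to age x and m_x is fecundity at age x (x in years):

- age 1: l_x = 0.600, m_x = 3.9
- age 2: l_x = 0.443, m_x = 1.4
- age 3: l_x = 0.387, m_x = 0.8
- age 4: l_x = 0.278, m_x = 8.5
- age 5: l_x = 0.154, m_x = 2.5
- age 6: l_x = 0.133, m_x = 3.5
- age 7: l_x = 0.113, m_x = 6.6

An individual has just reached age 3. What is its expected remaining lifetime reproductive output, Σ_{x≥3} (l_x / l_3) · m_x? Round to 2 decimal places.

11.03

l_3 = 0.387. Conditional survival from age 3 to x is l_x / l_3.
  x=3: (0.387/0.387) × 0.8 = 0.8000
  x=4: (0.278/0.387) × 8.5 = 6.1059
  x=5: (0.154/0.387) × 2.5 = 0.9948
  x=6: (0.133/0.387) × 3.5 = 1.2028
  x=7: (0.113/0.387) × 6.6 = 1.9271
Sum = 0.8000 + 6.1059 + 0.9948 + 1.2028 + 1.9271 = 11.0307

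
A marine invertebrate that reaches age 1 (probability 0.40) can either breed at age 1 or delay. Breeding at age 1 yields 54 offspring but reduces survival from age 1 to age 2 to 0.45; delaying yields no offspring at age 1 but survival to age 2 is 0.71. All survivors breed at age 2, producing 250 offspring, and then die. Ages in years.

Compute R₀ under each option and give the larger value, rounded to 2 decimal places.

71.00

breed at age 1: R₀ = 0.40 × (54 + 0.45 × 250) = 0.40 × 166.5000 = 66.6000
delay to age 2: R₀ = 0.40 × (0.71 × 250) = 0.40 × 177.5000 = 71.0000
Higher: delay to age 2 (71.0000).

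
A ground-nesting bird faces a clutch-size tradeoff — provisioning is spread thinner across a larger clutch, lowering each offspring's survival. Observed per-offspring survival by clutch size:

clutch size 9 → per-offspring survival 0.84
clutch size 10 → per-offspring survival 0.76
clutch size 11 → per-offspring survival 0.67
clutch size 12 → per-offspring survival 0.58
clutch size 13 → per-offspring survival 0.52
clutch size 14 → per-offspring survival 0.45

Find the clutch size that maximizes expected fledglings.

10

Expected fledglings = c × s(c):
  c=9: 9 × 0.84 = 7.560
  c=10: 10 × 0.76 = 7.600
  c=11: 11 × 0.67 = 7.370
  c=12: 12 × 0.58 = 6.960
  c=13: 13 × 0.52 = 6.760
  c=14: 14 × 0.45 = 6.300
Maximum at c = 10 (7.600 fledglings).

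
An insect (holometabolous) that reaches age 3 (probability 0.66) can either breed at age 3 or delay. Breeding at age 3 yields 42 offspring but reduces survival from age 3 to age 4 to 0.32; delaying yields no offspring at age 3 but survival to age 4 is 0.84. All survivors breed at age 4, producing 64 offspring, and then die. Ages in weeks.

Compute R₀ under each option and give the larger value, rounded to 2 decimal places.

breed at age 3: R₀ = 0.66 × (42 + 0.32 × 64) = 0.66 × 62.4800 = 41.2368
delay to age 4: R₀ = 0.66 × (0.84 × 64) = 0.66 × 53.7600 = 35.4816
Higher: breed at age 3 (41.2368).

41.24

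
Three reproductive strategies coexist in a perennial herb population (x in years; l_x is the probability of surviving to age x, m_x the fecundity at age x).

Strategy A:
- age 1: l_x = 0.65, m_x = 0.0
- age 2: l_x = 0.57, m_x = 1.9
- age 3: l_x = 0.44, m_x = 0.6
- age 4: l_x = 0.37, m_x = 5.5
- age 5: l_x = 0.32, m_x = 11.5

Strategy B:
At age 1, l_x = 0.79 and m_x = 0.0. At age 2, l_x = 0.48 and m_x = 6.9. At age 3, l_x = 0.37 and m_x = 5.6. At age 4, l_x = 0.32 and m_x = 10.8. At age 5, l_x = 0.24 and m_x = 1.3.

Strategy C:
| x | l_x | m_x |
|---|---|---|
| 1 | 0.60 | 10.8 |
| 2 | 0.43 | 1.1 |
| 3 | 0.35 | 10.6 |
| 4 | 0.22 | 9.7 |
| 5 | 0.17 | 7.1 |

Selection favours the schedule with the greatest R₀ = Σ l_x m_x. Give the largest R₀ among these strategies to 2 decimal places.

14.00

Strategy A: R₀ = 0.65×0.0 + 0.57×1.9 + 0.44×0.6 + 0.37×5.5 + 0.32×11.5 = 7.0620
Strategy B: R₀ = 0.79×0.0 + 0.48×6.9 + 0.37×5.6 + 0.32×10.8 + 0.24×1.3 = 9.1520
Strategy C: R₀ = 0.60×10.8 + 0.43×1.1 + 0.35×10.6 + 0.22×9.7 + 0.17×7.1 = 14.0040
Highest R₀: strategy C with 14.0040.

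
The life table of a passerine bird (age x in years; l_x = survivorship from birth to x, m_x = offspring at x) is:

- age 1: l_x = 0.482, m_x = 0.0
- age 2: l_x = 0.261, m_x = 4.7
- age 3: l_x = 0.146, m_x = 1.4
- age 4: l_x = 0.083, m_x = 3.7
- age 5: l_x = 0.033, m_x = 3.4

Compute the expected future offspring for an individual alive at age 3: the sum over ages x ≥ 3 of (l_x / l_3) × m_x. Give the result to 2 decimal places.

4.27

l_3 = 0.146. Conditional survival from age 3 to x is l_x / l_3.
  x=3: (0.146/0.146) × 1.4 = 1.4000
  x=4: (0.083/0.146) × 3.7 = 2.1034
  x=5: (0.033/0.146) × 3.4 = 0.7685
Sum = 1.4000 + 2.1034 + 0.7685 = 4.2719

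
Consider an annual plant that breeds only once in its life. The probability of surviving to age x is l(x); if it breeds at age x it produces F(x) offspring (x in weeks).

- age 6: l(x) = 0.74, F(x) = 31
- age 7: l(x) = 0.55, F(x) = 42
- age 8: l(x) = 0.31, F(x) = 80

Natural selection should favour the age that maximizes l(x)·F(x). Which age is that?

8

Expected offspring if breeding at age x = l(x) × F(x):
  age 6: 0.74 × 31 = 22.940
  age 7: 0.55 × 42 = 23.100
  age 8: 0.31 × 80 = 24.800
Maximum at age 8 (24.800).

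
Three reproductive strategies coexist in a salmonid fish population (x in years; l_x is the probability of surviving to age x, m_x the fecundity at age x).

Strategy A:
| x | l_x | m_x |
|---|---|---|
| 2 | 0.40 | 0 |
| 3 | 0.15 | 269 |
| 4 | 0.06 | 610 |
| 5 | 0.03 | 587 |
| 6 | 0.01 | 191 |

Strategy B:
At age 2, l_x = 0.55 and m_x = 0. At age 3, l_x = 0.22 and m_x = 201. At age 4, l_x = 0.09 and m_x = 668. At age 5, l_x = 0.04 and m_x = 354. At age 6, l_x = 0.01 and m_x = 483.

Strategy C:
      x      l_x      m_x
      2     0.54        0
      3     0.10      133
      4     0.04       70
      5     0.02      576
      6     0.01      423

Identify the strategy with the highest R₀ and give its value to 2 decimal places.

123.33

Strategy A: R₀ = 0.40×0 + 0.15×269 + 0.06×610 + 0.03×587 + 0.01×191 = 96.4700
Strategy B: R₀ = 0.55×0 + 0.22×201 + 0.09×668 + 0.04×354 + 0.01×483 = 123.3300
Strategy C: R₀ = 0.54×0 + 0.10×133 + 0.04×70 + 0.02×576 + 0.01×423 = 31.8500
Highest R₀: strategy B with 123.3300.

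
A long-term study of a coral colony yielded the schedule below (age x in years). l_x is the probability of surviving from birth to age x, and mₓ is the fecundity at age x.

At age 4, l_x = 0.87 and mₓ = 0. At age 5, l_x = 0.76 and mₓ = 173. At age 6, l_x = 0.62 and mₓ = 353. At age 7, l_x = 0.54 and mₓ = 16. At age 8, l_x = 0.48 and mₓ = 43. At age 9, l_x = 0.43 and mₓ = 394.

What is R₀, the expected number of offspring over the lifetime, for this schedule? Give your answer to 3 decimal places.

R₀ = Σ l_x mₓ:
  age 4: 0.87 × 0 = 0.0000
  age 5: 0.76 × 173 = 131.4800
  age 6: 0.62 × 353 = 218.8600
  age 7: 0.54 × 16 = 8.6400
  age 8: 0.48 × 43 = 20.6400
  age 9: 0.43 × 394 = 169.4200
R₀ = 0.0000 + 131.4800 + 218.8600 + 8.6400 + 20.6400 + 169.4200 = 549.0400

549.040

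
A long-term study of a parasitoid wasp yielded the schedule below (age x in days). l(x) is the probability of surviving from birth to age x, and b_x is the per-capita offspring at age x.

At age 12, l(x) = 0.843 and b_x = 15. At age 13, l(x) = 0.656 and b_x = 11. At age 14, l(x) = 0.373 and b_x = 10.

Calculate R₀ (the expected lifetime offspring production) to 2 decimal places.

23.59

R₀ = Σ l(x) b_x:
  age 12: 0.843 × 15 = 12.6450
  age 13: 0.656 × 11 = 7.2160
  age 14: 0.373 × 10 = 3.7300
R₀ = 12.6450 + 7.2160 + 3.7300 = 23.5910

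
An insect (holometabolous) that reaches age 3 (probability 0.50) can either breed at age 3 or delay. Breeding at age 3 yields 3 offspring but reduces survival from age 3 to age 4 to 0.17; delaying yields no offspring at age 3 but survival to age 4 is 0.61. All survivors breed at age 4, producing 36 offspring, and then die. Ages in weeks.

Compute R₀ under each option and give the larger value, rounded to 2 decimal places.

10.98

breed at age 3: R₀ = 0.50 × (3 + 0.17 × 36) = 0.50 × 9.1200 = 4.5600
delay to age 4: R₀ = 0.50 × (0.61 × 36) = 0.50 × 21.9600 = 10.9800
Higher: delay to age 4 (10.9800).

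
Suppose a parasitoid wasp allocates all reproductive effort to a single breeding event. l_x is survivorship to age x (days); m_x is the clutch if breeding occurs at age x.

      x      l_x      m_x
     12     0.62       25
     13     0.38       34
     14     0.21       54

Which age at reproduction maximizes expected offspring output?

Expected offspring if breeding at age x = l_x × m_x:
  age 12: 0.62 × 25 = 15.500
  age 13: 0.38 × 34 = 12.920
  age 14: 0.21 × 54 = 11.340
Maximum at age 12 (15.500).

12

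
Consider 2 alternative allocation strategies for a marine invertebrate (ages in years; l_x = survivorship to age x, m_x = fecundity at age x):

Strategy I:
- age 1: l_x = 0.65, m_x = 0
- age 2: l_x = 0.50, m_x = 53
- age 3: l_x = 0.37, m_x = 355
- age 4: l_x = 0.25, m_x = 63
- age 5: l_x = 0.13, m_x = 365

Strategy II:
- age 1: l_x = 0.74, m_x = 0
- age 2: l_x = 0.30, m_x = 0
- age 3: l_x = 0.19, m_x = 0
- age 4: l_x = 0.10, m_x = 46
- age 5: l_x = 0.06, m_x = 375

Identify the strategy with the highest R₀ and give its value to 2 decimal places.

221.05

Strategy I: R₀ = 0.65×0 + 0.50×53 + 0.37×355 + 0.25×63 + 0.13×365 = 221.0500
Strategy II: R₀ = 0.74×0 + 0.30×0 + 0.19×0 + 0.10×46 + 0.06×375 = 27.1000
Highest R₀: strategy I with 221.0500.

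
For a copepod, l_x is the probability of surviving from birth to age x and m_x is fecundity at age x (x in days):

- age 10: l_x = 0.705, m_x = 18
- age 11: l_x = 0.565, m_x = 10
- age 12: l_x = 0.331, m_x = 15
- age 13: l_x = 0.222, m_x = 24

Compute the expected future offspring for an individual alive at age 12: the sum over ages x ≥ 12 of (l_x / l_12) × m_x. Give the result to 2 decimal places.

31.10

l_12 = 0.331. Conditional survival from age 12 to x is l_x / l_12.
  x=12: (0.331/0.331) × 15 = 15.0000
  x=13: (0.222/0.331) × 24 = 16.0967
Sum = 15.0000 + 16.0967 = 31.0967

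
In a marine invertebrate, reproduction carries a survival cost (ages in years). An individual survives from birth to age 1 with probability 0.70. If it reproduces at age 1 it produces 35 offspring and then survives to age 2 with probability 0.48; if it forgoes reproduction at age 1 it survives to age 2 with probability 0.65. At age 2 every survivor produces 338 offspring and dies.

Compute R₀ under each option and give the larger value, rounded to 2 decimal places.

breed at age 1: R₀ = 0.70 × (35 + 0.48 × 338) = 0.70 × 197.2400 = 138.0680
delay to age 2: R₀ = 0.70 × (0.65 × 338) = 0.70 × 219.7000 = 153.7900
Higher: delay to age 2 (153.7900).

153.79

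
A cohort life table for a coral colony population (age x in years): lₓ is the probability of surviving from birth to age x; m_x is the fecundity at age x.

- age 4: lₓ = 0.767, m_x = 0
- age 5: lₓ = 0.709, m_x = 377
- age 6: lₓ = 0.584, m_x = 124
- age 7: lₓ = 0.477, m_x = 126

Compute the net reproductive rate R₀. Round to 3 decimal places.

R₀ = Σ lₓ m_x:
  age 4: 0.767 × 0 = 0.0000
  age 5: 0.709 × 377 = 267.2930
  age 6: 0.584 × 124 = 72.4160
  age 7: 0.477 × 126 = 60.1020
R₀ = 0.0000 + 267.2930 + 72.4160 + 60.1020 = 399.8110

399.811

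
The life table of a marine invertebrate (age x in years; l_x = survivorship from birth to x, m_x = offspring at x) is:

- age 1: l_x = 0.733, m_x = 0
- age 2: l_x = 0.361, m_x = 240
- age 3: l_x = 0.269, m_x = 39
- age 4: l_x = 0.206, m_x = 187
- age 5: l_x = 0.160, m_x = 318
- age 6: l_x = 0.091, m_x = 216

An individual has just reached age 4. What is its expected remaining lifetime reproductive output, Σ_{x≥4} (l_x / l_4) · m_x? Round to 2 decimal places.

529.41

l_4 = 0.206. Conditional survival from age 4 to x is l_x / l_4.
  x=4: (0.206/0.206) × 187 = 187.0000
  x=5: (0.160/0.206) × 318 = 246.9903
  x=6: (0.091/0.206) × 216 = 95.4175
Sum = 187.0000 + 246.9903 + 95.4175 = 529.4078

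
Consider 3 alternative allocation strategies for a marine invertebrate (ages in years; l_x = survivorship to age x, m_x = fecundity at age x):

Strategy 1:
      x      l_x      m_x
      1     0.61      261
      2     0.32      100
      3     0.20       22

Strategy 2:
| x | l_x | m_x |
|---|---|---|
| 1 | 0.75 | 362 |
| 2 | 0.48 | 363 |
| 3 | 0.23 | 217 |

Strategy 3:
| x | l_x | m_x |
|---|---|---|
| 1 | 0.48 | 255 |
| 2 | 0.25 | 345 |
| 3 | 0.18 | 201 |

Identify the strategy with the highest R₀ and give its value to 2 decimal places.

495.65

Strategy 1: R₀ = 0.61×261 + 0.32×100 + 0.20×22 = 195.6100
Strategy 2: R₀ = 0.75×362 + 0.48×363 + 0.23×217 = 495.6500
Strategy 3: R₀ = 0.48×255 + 0.25×345 + 0.18×201 = 244.8300
Highest R₀: strategy 2 with 495.6500.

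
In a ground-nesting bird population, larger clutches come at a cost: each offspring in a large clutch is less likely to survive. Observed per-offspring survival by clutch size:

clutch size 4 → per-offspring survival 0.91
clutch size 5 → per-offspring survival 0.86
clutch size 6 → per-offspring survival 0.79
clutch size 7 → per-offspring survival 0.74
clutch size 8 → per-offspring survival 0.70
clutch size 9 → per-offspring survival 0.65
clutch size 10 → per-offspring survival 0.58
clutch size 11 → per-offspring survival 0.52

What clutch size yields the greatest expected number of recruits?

9

Expected recruits = c × s(c):
  c=4: 4 × 0.91 = 3.640
  c=5: 5 × 0.86 = 4.300
  c=6: 6 × 0.79 = 4.740
  c=7: 7 × 0.74 = 5.180
  c=8: 8 × 0.70 = 5.600
  c=9: 9 × 0.65 = 5.850
  c=10: 10 × 0.58 = 5.800
  c=11: 11 × 0.52 = 5.720
Maximum at c = 9 (5.850 recruits).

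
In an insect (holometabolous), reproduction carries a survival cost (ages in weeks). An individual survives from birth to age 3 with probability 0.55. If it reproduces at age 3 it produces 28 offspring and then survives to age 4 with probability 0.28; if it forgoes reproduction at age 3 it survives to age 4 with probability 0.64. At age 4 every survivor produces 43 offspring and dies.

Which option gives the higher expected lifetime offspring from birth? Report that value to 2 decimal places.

breed at age 3: R₀ = 0.55 × (28 + 0.28 × 43) = 0.55 × 40.0400 = 22.0220
delay to age 4: R₀ = 0.55 × (0.64 × 43) = 0.55 × 27.5200 = 15.1360
Higher: breed at age 3 (22.0220).

22.02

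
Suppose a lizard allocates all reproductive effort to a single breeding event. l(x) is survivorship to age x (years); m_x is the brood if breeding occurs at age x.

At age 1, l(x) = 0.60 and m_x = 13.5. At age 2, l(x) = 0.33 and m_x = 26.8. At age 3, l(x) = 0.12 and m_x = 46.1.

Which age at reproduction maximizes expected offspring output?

Expected offspring if breeding at age x = l(x) × m_x:
  age 1: 0.60 × 13.5 = 8.100
  age 2: 0.33 × 26.8 = 8.844
  age 3: 0.12 × 46.1 = 5.532
Maximum at age 2 (8.844).

2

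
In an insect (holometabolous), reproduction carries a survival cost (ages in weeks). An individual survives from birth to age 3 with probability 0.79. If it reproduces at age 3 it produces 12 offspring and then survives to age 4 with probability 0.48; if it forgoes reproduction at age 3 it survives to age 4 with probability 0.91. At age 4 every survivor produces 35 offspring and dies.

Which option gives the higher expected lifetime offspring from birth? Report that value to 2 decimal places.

25.16

breed at age 3: R₀ = 0.79 × (12 + 0.48 × 35) = 0.79 × 28.8000 = 22.7520
delay to age 4: R₀ = 0.79 × (0.91 × 35) = 0.79 × 31.8500 = 25.1615
Higher: delay to age 4 (25.1615).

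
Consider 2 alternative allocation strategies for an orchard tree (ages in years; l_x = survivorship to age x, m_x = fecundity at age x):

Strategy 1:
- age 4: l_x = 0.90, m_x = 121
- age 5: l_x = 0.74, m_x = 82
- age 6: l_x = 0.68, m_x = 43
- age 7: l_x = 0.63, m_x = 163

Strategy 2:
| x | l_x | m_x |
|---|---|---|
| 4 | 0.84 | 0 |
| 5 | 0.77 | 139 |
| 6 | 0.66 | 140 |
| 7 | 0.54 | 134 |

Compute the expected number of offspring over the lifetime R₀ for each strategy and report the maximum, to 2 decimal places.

Strategy 1: R₀ = 0.90×121 + 0.74×82 + 0.68×43 + 0.63×163 = 301.5100
Strategy 2: R₀ = 0.84×0 + 0.77×139 + 0.66×140 + 0.54×134 = 271.7900
Highest R₀: strategy 1 with 301.5100.

301.51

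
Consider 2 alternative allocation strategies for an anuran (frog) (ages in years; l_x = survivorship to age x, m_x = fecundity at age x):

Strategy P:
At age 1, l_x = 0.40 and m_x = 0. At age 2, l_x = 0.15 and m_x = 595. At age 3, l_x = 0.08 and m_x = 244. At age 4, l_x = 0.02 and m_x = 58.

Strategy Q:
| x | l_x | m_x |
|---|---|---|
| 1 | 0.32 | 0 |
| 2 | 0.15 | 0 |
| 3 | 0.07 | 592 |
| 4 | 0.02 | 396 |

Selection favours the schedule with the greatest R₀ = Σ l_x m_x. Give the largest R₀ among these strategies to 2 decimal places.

109.93

Strategy P: R₀ = 0.40×0 + 0.15×595 + 0.08×244 + 0.02×58 = 109.9300
Strategy Q: R₀ = 0.32×0 + 0.15×0 + 0.07×592 + 0.02×396 = 49.3600
Highest R₀: strategy P with 109.9300.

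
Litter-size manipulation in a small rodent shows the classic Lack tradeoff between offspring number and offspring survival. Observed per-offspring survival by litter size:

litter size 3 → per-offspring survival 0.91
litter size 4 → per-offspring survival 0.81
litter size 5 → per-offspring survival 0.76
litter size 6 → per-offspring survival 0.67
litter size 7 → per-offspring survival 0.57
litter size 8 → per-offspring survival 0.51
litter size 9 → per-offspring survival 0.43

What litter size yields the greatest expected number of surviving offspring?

8

Expected surviving offspring = c × s(c):
  c=3: 3 × 0.91 = 2.730
  c=4: 4 × 0.81 = 3.240
  c=5: 5 × 0.76 = 3.800
  c=6: 6 × 0.67 = 4.020
  c=7: 7 × 0.57 = 3.990
  c=8: 8 × 0.51 = 4.080
  c=9: 9 × 0.43 = 3.870
Maximum at c = 8 (4.080 surviving offspring).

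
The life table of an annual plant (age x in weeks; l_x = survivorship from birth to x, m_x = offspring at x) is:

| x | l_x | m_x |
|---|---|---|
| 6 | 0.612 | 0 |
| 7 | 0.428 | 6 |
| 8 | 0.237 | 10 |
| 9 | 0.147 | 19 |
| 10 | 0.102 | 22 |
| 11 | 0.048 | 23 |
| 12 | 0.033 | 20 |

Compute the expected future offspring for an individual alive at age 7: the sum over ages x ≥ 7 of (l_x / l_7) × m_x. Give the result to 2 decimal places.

27.43

l_7 = 0.428. Conditional survival from age 7 to x is l_x / l_7.
  x=7: (0.428/0.428) × 6 = 6.0000
  x=8: (0.237/0.428) × 10 = 5.5374
  x=9: (0.147/0.428) × 19 = 6.5257
  x=10: (0.102/0.428) × 22 = 5.2430
  x=11: (0.048/0.428) × 23 = 2.5794
  x=12: (0.033/0.428) × 20 = 1.5421
Sum = 6.0000 + 5.5374 + 6.5257 + 5.2430 + 2.5794 + 1.5421 = 27.4276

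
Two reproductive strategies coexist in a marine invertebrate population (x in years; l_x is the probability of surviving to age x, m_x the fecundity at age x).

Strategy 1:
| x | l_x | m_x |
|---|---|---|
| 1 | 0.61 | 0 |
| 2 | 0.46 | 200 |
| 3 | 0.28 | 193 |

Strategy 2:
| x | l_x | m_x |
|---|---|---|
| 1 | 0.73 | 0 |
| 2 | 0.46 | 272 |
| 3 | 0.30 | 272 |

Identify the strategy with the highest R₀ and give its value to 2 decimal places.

206.72

Strategy 1: R₀ = 0.61×0 + 0.46×200 + 0.28×193 = 146.0400
Strategy 2: R₀ = 0.73×0 + 0.46×272 + 0.30×272 = 206.7200
Highest R₀: strategy 2 with 206.7200.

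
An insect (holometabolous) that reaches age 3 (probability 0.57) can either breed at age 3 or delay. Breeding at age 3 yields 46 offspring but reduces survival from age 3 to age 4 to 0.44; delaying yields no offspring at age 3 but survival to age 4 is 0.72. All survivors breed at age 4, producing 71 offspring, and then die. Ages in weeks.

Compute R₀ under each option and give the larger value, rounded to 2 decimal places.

44.03

breed at age 3: R₀ = 0.57 × (46 + 0.44 × 71) = 0.57 × 77.2400 = 44.0268
delay to age 4: R₀ = 0.57 × (0.72 × 71) = 0.57 × 51.1200 = 29.1384
Higher: breed at age 3 (44.0268).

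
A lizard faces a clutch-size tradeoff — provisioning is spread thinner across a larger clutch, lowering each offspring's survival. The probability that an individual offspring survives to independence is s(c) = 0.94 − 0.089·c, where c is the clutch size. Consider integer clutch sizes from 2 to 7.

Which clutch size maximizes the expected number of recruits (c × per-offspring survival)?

Expected recruits = c × s(c):
  c=2: 2 × 0.762 = 1.524
  c=3: 3 × 0.673 = 2.019
  c=4: 4 × 0.584 = 2.336
  c=5: 5 × 0.495 = 2.475
  c=6: 6 × 0.406 = 2.436
  c=7: 7 × 0.317 = 2.219
Maximum at c = 5 (2.475 recruits).

5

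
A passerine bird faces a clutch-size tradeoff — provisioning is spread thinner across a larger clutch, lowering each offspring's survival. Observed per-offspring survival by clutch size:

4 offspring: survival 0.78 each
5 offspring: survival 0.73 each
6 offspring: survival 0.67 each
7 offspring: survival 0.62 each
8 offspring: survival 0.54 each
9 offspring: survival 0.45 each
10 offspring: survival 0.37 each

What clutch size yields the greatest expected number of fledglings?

7

Expected fledglings = c × s(c):
  c=4: 4 × 0.78 = 3.120
  c=5: 5 × 0.73 = 3.650
  c=6: 6 × 0.67 = 4.020
  c=7: 7 × 0.62 = 4.340
  c=8: 8 × 0.54 = 4.320
  c=9: 9 × 0.45 = 4.050
  c=10: 10 × 0.37 = 3.700
Maximum at c = 7 (4.340 fledglings).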